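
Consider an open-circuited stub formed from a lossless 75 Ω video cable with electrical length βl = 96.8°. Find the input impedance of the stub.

Z_in ≈ +j8.94 Ω

tan(βl) = -8.39
For an open-circuited stub, Z_in = −jZ_0·cot(βl) = −jZ_0/tan(βl)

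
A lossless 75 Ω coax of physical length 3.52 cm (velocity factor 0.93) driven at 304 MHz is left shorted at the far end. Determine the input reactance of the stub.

X_in ≈ 18.4 Ω (inductive)

λ = v/f = 0.93·c / 304 MHz = 0.918 m
βl = 2π·l/λ = 2π × 0.0384 = 13.8°
tan(βl) = 0.246
For a shorted stub, Z_in = jZ_0·tan(βl)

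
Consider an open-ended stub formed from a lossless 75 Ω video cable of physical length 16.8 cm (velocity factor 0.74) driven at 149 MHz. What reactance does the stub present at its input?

λ = v/f = 0.74·c / 149 MHz = 1.49 m
βl = 2π·l/λ = 2π × 0.113 = 40.6°
tan(βl) = 0.857
For an open-ended stub, Z_in = −jZ_0·cot(βl) = −jZ_0/tan(βl)

X_in ≈ -87.5 Ω (capacitive)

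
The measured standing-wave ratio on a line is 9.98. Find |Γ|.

|Γ| = (S − 1)/(S + 1) = (9.98 − 1)/(9.98 + 1) = 8.98/11

|Γ| ≈ 0.818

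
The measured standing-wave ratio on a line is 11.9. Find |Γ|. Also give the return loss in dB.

|Γ| ≈ 0.845; return loss ≈ 1.46 dB

|Γ| = (S − 1)/(S + 1) = (11.9 − 1)/(11.9 + 1) = 10.9/12.9
RL = −20·log₁₀|Γ| = −20·log₁₀(0.845)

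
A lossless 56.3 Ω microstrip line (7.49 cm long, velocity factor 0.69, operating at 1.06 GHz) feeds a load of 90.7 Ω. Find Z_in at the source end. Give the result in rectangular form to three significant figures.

λ = v/f = 0.69·c / 1.06 GHz = 0.195 m
βl = 2π·l/λ = 2π × 0.384 = 138°
tan(βl) = tan(138°) = -0.898
Z_in = Z_0·(Z_L + jZ_0·tanβl)/(Z_0 + jZ_L·tanβl)
     = 56.3·(90.7 − j50.6)/(56.3 − j81.4)

Z_in ≈ 53 + j26.1 Ω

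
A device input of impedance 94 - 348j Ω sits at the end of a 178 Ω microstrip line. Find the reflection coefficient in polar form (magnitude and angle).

Γ ≈ 0.811 ∠ -51.6°

Γ = (Z_L − Z_0)/(Z_L + Z_0) = (-84 − j348)/(272 − j348)
|Γ| = 358/442 = 0.811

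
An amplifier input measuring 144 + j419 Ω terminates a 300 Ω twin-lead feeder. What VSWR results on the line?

Γ = (Z_L − Z_0)/(Z_L + Z_0) = (-156 + j419)/(444 + j419)
|Γ| = 447/610 = 0.732
VSWR = (1 + |Γ|)/(1 − |Γ|) = 1.73/0.268

VSWR ≈ 6.47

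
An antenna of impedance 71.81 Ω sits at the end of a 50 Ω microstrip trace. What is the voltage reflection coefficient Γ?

Γ = (Z_L − Z_0)/(Z_L + Z_0) = (71.81 − 50)/(71.81 + 50) = 21.81/121.8

Γ = 0.179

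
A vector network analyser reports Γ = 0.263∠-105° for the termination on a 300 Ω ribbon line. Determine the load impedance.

Z_L ≈ 232 − j126 Ω

Z_L = Z_0·(1 + Γ)/(1 − Γ) = 300·(0.932 − j0.254)/(1.07 + j0.254)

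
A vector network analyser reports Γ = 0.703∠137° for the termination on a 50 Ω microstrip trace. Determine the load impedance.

Z_L ≈ 10 + j19 Ω

Z_L = Z_0·(1 + Γ)/(1 − Γ) = 50·(0.486 + j0.479)/(1.51 − j0.479)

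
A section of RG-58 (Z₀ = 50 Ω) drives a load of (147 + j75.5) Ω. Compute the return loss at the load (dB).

Γ = (97 + j75.5)/(197 + j75.5), |Γ| = 0.583
RL = −20·log₁₀|Γ| = −20·log₁₀(0.583)

RL ≈ 4.69 dB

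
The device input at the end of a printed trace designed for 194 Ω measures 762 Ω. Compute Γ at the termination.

Γ = 0.594

Γ = (Z_L − Z_0)/(Z_L + Z_0) = (762 − 194)/(762 + 194) = 568/956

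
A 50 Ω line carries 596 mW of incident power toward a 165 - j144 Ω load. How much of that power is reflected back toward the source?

P_reflected ≈ 302 mW

|Γ| = |(115 − j144)/(215 − j144)| = 0.712
|Γ|² = 0.507
P_refl = |Γ|²·P_inc = 302 mW, P_del = (1 − |Γ|²)·P_inc = 294 mW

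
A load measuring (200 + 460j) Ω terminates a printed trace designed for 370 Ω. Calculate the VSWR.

VSWR ≈ 5.05

Γ = (Z_L − Z_0)/(Z_L + Z_0) = (-170 + j460)/(570 + j460)
|Γ| = 490/732 = 0.67
VSWR = (1 + |Γ|)/(1 − |Γ|) = 1.67/0.33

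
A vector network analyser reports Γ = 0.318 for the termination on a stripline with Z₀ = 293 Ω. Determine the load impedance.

Z_L = Z_0·(1 + Γ)/(1 − Γ) = 293·(1.32)/(0.682)

Z_L ≈ 566 Ω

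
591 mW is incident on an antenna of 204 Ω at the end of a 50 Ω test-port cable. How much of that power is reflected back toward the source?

P_reflected ≈ 217 mW

Γ = (204 − 50)/(204 + 50) = 0.606
|Γ|² = 0.368
P_refl = |Γ|²·P_inc = 217 mW, P_del = (1 − |Γ|²)·P_inc = 374 mW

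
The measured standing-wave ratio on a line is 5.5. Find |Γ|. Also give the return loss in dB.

|Γ| ≈ 0.692; return loss ≈ 3.19 dB

|Γ| = (S − 1)/(S + 1) = (5.5 − 1)/(5.5 + 1) = 4.5/6.5
RL = −20·log₁₀|Γ| = −20·log₁₀(0.692)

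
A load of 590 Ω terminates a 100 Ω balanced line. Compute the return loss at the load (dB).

Γ = (590 − 100)/(590 + 100) = 0.71
RL = −20·log₁₀|Γ| = −20·log₁₀(0.71)

RL ≈ 2.97 dB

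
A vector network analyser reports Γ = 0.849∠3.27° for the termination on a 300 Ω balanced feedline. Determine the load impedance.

Z_L ≈ 3280 + j1140 Ω

Z_L = Z_0·(1 + Γ)/(1 − Γ) = 300·(1.85 + j0.0484)/(0.152 − j0.0484)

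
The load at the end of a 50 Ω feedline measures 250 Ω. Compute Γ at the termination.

Γ = 0.667

Γ = (Z_L − Z_0)/(Z_L + Z_0) = (250 − 50)/(250 + 50) = 200/300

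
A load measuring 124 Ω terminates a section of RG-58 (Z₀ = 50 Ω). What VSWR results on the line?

VSWR ≈ 2.48

Γ = (124 − 50)/(124 + 50) = 0.425
VSWR = (1 + 0.425)/(1 − 0.425)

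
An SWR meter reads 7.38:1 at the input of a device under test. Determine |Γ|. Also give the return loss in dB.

|Γ| = (S − 1)/(S + 1) = (7.38 − 1)/(7.38 + 1) = 6.38/8.38
RL = −20·log₁₀|Γ| = −20·log₁₀(0.761)

|Γ| ≈ 0.761; return loss ≈ 2.37 dB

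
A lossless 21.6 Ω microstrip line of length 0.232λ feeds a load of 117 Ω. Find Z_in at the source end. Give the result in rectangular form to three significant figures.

βl = 2π × 0.232 = 83.5°
tan(βl) = tan(83.5°) = 8.8
Z_in = Z_0·(Z_L + jZ_0·tanβl)/(Z_0 + jZ_L·tanβl)
     = 21.6·(117 + j190)/(21.6 + j1030)

Z_in ≈ 4.04 − j2.37 Ω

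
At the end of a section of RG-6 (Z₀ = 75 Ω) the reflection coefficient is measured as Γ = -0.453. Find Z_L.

Z_L ≈ 28.2 Ω

Z_L = Z_0·(1 + Γ)/(1 − Γ) = 75·(0.547)/(1.45)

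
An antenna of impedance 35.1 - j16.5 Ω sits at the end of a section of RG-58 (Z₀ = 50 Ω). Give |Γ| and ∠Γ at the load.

Γ ≈ 0.256 ∠ -121°

Γ = (Z_L − Z_0)/(Z_L + Z_0) = (-14.9 − j16.5)/(85.1 − j16.5)
|Γ| = 22.2/86.7 = 0.256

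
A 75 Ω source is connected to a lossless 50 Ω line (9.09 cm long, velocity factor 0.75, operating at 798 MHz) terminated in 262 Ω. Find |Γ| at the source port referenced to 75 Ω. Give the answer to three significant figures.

|Γ| ≈ 0.751

λ = v/f = 0.75·c / 798 MHz = 0.282 m
βl = 2π·l/λ = 2π × 0.322 = 116°
tan(βl) = -2.04
Z_in = Z_0·(Z_L + jZ_0·tanβl)/(Z_0 + jZ_L·tanβl) = 11.7 + j23.4 Ω
Γ_s = (Z_in − Z_s)/(Z_in + Z_s) = (-63.3 + j23.4)/(86.7 + j23.4), |Γ_s| = 0.751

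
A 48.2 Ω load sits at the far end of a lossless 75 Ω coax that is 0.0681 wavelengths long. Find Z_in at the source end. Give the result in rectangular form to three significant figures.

βl = 2π × 0.0681 = 24.5°
tan(βl) = tan(24.5°) = 0.456
Z_in = Z_0·(Z_L + jZ_0·tanβl)/(Z_0 + jZ_L·tanβl)
     = 75·(48.2 + j34.2)/(75 + j22)

Z_in ≈ 53.6 + j18.5 Ω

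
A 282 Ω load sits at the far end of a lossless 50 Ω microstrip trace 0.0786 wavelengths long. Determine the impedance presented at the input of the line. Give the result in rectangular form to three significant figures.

Z_in ≈ 35.6 − j81.2 Ω

βl = 2π × 0.0786 = 28.3°
tan(βl) = tan(28.3°) = 0.538
Z_in = Z_0·(Z_L + jZ_0·tanβl)/(Z_0 + jZ_L·tanβl)
     = 50·(282 + j26.9)/(50 + j152)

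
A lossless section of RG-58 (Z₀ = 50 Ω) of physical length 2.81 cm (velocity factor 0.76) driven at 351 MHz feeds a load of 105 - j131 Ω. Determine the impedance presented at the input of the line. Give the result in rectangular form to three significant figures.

λ = v/f = 0.76·c / 351 MHz = 0.65 m
βl = 2π·l/λ = 2π × 0.0433 = 15.6°
tan(βl) = tan(15.6°) = 0.279
Z_in = Z_0·(Z_L + jZ_0·tanβl)/(Z_0 + jZ_L·tanβl)
     = 50·(105 − j117)/(86.5 + j29.3)

Z_in ≈ 33.9 − j79.1 Ω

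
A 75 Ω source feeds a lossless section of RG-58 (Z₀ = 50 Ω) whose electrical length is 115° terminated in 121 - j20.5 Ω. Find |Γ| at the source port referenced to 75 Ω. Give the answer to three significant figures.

tan(βl) = -2.14
Z_in = Z_0·(Z_L + jZ_0·tanβl)/(Z_0 + jZ_L·tanβl) = 25.1 + j22.7 Ω
Γ_s = (Z_in − Z_s)/(Z_in + Z_s) = (-49.9 + j22.7)/(100 + j22.7), |Γ_s| = 0.534

|Γ| ≈ 0.534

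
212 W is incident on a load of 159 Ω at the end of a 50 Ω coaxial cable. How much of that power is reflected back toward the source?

Γ = (159 − 50)/(159 + 50) = 0.522
|Γ|² = 0.272
P_refl = |Γ|²·P_inc = 57.7 W, P_del = (1 − |Γ|²)·P_inc = 154 W

P_reflected ≈ 57.7 W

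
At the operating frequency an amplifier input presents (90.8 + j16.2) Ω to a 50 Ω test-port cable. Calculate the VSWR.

VSWR ≈ 1.9

Γ = (Z_L − Z_0)/(Z_L + Z_0) = (40.8 + j16.2)/(140.8 + j16.2)
|Γ| = 43.9/142 = 0.31
VSWR = (1 + |Γ|)/(1 − |Γ|) = 1.31/0.69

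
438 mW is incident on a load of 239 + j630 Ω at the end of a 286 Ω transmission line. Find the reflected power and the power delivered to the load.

|Γ| = |(-47 + j630)/(525 + j630)| = 0.77
|Γ|² = 0.593
P_refl = |Γ|²·P_inc = 260 mW, P_del = (1 − |Γ|²)·P_inc = 178 mW

P_reflected ≈ 260 mW; P_delivered ≈ 178 mW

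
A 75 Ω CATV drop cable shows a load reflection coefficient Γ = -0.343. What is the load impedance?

Z_L ≈ 36.7 Ω

Z_L = Z_0·(1 + Γ)/(1 − Γ) = 75·(0.657)/(1.34)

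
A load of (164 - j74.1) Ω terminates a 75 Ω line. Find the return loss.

Γ = (89 − j74.1)/(239 − j74.1), |Γ| = 0.463
RL = −20·log₁₀|Γ| = −20·log₁₀(0.463)

RL ≈ 6.69 dB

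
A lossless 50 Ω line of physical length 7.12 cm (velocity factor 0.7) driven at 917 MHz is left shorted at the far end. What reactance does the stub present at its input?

λ = v/f = 0.7·c / 917 MHz = 0.229 m
βl = 2π·l/λ = 2π × 0.311 = 112°
tan(βl) = -2.48
For a shorted stub, Z_in = jZ_0·tan(βl)

X_in ≈ -124 Ω (capacitive)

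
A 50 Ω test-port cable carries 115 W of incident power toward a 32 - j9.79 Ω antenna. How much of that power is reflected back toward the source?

|Γ| = |(-18 − j9.79)/(82 − j9.79)| = 0.248
|Γ|² = 0.0616
P_refl = |Γ|²·P_inc = 7.08 W, P_del = (1 − |Γ|²)·P_inc = 108 W

P_reflected ≈ 7.08 W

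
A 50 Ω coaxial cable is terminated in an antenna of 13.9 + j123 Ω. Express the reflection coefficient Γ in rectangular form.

Γ ≈ 0.667 + j0.64

Γ = (Z_L − Z_0)/(Z_L + Z_0) = (-36.1 + j123)/(63.9 + j123)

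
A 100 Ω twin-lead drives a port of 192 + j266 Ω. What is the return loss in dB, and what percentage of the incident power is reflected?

Γ = (92 + j266)/(292 + j266), |Γ| = 0.713
RL = −20·log₁₀(0.713) = 2.94 dB
P_refl/P_inc = |Γ|² = 0.508

RL ≈ 2.94 dB; 50.8% of incident power reflected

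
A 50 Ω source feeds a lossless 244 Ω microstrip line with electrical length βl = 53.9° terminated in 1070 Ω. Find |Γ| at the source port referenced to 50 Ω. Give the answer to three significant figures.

tan(βl) = 1.37
Z_in = Z_0·(Z_L + jZ_0·tanβl)/(Z_0 + jZ_L·tanβl) = 82.9 − j164 Ω
Γ_s = (Z_in − Z_s)/(Z_in + Z_s) = (32.9 − j164)/(133 − j164), |Γ_s| = 0.793

|Γ| ≈ 0.793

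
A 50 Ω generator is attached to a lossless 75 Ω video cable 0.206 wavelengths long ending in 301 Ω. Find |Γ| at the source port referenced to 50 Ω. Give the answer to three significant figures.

βl = 2π × 0.206 = 74.2°
tan(βl) = 3.52
Z_in = Z_0·(Z_L + jZ_0·tanβl)/(Z_0 + jZ_L·tanβl) = 20.1 − j19.9 Ω
Γ_s = (Z_in − Z_s)/(Z_in + Z_s) = (-29.9 − j19.9)/(70.1 − j19.9), |Γ_s| = 0.493

|Γ| ≈ 0.493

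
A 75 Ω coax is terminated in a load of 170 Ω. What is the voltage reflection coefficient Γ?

Γ = (Z_L − Z_0)/(Z_L + Z_0) = (170 − 75)/(170 + 75) = 95/245

Γ = 0.388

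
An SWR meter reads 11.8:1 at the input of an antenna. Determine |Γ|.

|Γ| ≈ 0.844

|Γ| = (S − 1)/(S + 1) = (11.8 − 1)/(11.8 + 1) = 10.8/12.8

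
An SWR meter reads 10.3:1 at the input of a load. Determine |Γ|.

|Γ| ≈ 0.823

|Γ| = (S − 1)/(S + 1) = (10.3 − 1)/(10.3 + 1) = 9.3/11.3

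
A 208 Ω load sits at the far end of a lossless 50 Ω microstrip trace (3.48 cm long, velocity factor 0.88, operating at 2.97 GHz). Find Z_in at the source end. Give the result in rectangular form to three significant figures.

Z_in ≈ 27.8 + j53.4 Ω

λ = v/f = 0.88·c / 2.97 GHz = 0.0889 m
βl = 2π·l/λ = 2π × 0.391 = 141°
tan(βl) = tan(141°) = -0.812
Z_in = Z_0·(Z_L + jZ_0·tanβl)/(Z_0 + jZ_L·tanβl)
     = 50·(208 − j40.6)/(50 − j169)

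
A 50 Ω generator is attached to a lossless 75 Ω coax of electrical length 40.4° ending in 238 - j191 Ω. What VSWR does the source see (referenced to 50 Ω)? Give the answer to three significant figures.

VSWR ≈ 5.48

tan(βl) = 0.851
Z_in = Z_0·(Z_L + jZ_0·tanβl)/(Z_0 + jZ_L·tanβl) = 23.7 − j60.3 Ω
Γ_s = (Z_in − Z_s)/(Z_in + Z_s) = (-26.3 − j60.3)/(73.7 − j60.3), |Γ_s| = 0.691
VSWR = (1 + |Γ_s|)/(1 − |Γ_s|)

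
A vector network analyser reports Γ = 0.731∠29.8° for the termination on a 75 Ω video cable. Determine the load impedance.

Z_L = Z_0·(1 + Γ)/(1 − Γ) = 75·(1.63 + j0.363)/(0.366 − j0.363)

Z_L ≈ 131 + j205 Ω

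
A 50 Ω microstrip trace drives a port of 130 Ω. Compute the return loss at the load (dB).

RL ≈ 7.04 dB

Γ = (130 − 50)/(130 + 50) = 0.444
RL = −20·log₁₀|Γ| = −20·log₁₀(0.444)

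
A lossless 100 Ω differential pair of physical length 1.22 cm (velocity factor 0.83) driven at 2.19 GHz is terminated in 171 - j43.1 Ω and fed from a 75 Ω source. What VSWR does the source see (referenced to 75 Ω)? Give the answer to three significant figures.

VSWR ≈ 1.92

λ = v/f = 0.83·c / 2.19 GHz = 0.114 m
βl = 2π·l/λ = 2π × 0.107 = 38.6°
tan(βl) = 0.799
Z_in = Z_0·(Z_L + jZ_0·tanβl)/(Z_0 + jZ_L·tanβl) = 76.3 − j50.1 Ω
Γ_s = (Z_in − Z_s)/(Z_in + Z_s) = (1.25 − j50.1)/(151 − j50.1), |Γ_s| = 0.315
VSWR = (1 + |Γ_s|)/(1 − |Γ_s|)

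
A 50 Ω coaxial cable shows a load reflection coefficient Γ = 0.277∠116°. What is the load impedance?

Z_L = Z_0·(1 + Γ)/(1 − Γ) = 50·(0.879 + j0.249)/(1.12 − j0.249)

Z_L ≈ 35 + j18.9 Ω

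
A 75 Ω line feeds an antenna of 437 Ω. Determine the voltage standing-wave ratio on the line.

VSWR ≈ 5.83

Γ = (437 − 75)/(437 + 75) = 0.707
VSWR = (1 + 0.707)/(1 − 0.707)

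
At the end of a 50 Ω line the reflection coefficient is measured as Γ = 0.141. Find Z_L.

Z_L = Z_0·(1 + Γ)/(1 − Γ) = 50·(1.14)/(0.859)

Z_L ≈ 66.4 Ω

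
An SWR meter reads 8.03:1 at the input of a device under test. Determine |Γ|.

|Γ| ≈ 0.779

|Γ| = (S − 1)/(S + 1) = (8.03 − 1)/(8.03 + 1) = 7.03/9.03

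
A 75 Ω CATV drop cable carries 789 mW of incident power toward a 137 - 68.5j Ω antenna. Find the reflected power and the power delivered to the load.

P_reflected ≈ 136 mW; P_delivered ≈ 653 mW

|Γ| = |(62 − j68.5)/(212 − j68.5)| = 0.415
|Γ|² = 0.172
P_refl = |Γ|²·P_inc = 136 mW, P_del = (1 − |Γ|²)·P_inc = 653 mW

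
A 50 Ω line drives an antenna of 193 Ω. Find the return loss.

Γ = (193 − 50)/(193 + 50) = 0.588
RL = −20·log₁₀|Γ| = −20·log₁₀(0.588)

RL ≈ 4.61 dB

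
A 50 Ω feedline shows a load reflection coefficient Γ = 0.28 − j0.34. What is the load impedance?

Z_L ≈ 63.6 − j53.6 Ω

Z_L = Z_0·(1 + Γ)/(1 − Γ) = 50·(1.28 − j0.34)/(0.72 + j0.34)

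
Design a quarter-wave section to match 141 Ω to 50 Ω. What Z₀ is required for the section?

Z_qwt = √(Z_0·R_L) = √(50 × 141) = √7050

Z_qwt ≈ 84 Ω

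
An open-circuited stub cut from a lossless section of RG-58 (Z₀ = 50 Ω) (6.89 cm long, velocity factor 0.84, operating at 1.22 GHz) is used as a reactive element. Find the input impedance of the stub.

Z_in ≈ +j29 Ω

λ = v/f = 0.84·c / 1.22 GHz = 0.207 m
βl = 2π·l/λ = 2π × 0.334 = 120°
tan(βl) = -1.73
For an open-circuited stub, Z_in = −jZ_0·cot(βl) = −jZ_0/tan(βl)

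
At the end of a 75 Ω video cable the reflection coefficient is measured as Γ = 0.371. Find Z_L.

Z_L ≈ 163 Ω

Z_L = Z_0·(1 + Γ)/(1 − Γ) = 75·(1.37)/(0.629)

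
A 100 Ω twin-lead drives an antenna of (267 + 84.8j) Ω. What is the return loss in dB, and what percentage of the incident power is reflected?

RL ≈ 6.07 dB; 24.7% of incident power reflected

Γ = (167 + j84.8)/(367 + j84.8), |Γ| = 0.497
RL = −20·log₁₀(0.497) = 6.07 dB
P_refl/P_inc = |Γ|² = 0.247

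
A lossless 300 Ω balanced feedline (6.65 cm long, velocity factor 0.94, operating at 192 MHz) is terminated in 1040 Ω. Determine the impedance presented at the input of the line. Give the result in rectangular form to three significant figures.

Z_in ≈ 557 − j477 Ω

λ = v/f = 0.94·c / 192 MHz = 1.47 m
βl = 2π·l/λ = 2π × 0.0453 = 16.3°
tan(βl) = tan(16.3°) = 0.292
Z_in = Z_0·(Z_L + jZ_0·tanβl)/(Z_0 + jZ_L·tanβl)
     = 300·(1040 + j87.7)/(300 + j304)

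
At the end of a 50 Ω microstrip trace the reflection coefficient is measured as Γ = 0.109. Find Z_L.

Z_L = Z_0·(1 + Γ)/(1 − Γ) = 50·(1.11)/(0.891)

Z_L ≈ 62.2 Ω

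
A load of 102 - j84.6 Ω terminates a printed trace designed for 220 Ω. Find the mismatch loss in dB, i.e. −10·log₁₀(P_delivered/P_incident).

mismatch loss ≈ 0.916 dB

Γ = (-118 − j84.6)/(322 − j84.6), |Γ| = 0.436
|Γ|² = 0.19, so P_del/P_inc = 1 − |Γ|² = 0.81
ML = −10·log₁₀(1 − |Γ|²)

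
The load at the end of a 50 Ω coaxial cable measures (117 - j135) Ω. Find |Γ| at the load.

|Γ| ≈ 0.702

Γ = (Z_L − Z_0)/(Z_L + Z_0) = (67 − j135)/(167 − j135)
|Γ| = 151/215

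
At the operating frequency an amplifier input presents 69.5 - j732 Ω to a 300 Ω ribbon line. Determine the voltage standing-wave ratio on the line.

Γ = (Z_L − Z_0)/(Z_L + Z_0) = (-230.5 − j732)/(369.5 − j732)
|Γ| = 767/820 = 0.936
VSWR = (1 + |Γ|)/(1 − |Γ|) = 1.94/0.0641

VSWR ≈ 30.2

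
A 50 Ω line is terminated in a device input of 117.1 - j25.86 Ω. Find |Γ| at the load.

|Γ| ≈ 0.425

Γ = (Z_L − Z_0)/(Z_L + Z_0) = (67.1 − j25.86)/(167.1 − j25.86)
|Γ| = 71.9/169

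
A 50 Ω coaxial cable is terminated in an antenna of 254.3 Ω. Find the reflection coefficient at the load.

Γ = 0.671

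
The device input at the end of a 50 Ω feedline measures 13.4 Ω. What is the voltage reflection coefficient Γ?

Γ = (Z_L − Z_0)/(Z_L + Z_0) = (13.4 − 50)/(13.4 + 50) = -36.6/63.4

Γ = -0.577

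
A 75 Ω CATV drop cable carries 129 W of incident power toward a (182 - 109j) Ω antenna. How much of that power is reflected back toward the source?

P_reflected ≈ 38.6 W

|Γ| = |(107 − j109)/(257 − j109)| = 0.547
|Γ|² = 0.299
P_refl = |Γ|²·P_inc = 38.6 W, P_del = (1 − |Γ|²)·P_inc = 90.4 W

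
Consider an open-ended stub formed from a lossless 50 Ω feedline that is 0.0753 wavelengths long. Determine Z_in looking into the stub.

βl = 2π × 0.0753 = 27.1°
tan(βl) = 0.512
For an open-ended stub, Z_in = −jZ_0·cot(βl) = −jZ_0/tan(βl)

Z_in ≈ −j97.7 Ω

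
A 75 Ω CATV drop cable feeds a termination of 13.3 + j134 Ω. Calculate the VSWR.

VSWR ≈ 23.8

Γ = (Z_L − Z_0)/(Z_L + Z_0) = (-61.7 + j134)/(88.3 + j134)
|Γ| = 148/160 = 0.919
VSWR = (1 + |Γ|)/(1 − |Γ|) = 1.92/0.0807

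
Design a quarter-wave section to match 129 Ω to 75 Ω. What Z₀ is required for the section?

Z_qwt ≈ 98.4 Ω

Z_qwt = √(Z_0·R_L) = √(75 × 129) = √9675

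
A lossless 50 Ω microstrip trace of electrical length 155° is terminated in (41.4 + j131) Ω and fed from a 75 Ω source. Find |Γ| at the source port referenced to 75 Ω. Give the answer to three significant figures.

tan(βl) = -0.466
Z_in = Z_0·(Z_L + jZ_0·tanβl)/(Z_0 + jZ_L·tanβl) = 9.91 + j50.2 Ω
Γ_s = (Z_in − Z_s)/(Z_in + Z_s) = (-65.1 + j50.2)/(84.9 + j50.2), |Γ_s| = 0.833

|Γ| ≈ 0.833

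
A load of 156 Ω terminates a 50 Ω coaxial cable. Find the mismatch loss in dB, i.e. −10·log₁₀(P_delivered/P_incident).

mismatch loss ≈ 1.34 dB

Γ = (156 − 50)/(156 + 50) = 0.515
|Γ|² = 0.265, so P_del/P_inc = 1 − |Γ|² = 0.735
ML = −10·log₁₀(1 − |Γ|²)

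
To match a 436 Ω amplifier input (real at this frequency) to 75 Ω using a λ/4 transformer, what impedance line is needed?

Z_qwt ≈ 181 Ω

Z_qwt = √(Z_0·R_L) = √(75 × 436) = √32700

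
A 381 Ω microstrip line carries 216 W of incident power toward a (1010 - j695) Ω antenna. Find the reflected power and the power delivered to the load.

P_reflected ≈ 78.5 W; P_delivered ≈ 138 W

|Γ| = |(629 − j695)/(1391 − j695)| = 0.603
|Γ|² = 0.363
P_refl = |Γ|²·P_inc = 78.5 W, P_del = (1 − |Γ|²)·P_inc = 138 W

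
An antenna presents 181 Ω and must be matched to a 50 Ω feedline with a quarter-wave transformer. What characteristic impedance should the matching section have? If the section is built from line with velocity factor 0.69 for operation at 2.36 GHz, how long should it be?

Z_qwt ≈ 95.1 Ω; length ≈ 2.19 cm

Z_qwt = √(Z_0·R_L) = √(50 × 181) = √9050
λ = 0.69·c/f = 0.0877 m, so l = λ/4 = 0.0219 m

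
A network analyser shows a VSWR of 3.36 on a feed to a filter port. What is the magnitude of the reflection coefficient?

|Γ| ≈ 0.541

|Γ| = (S − 1)/(S + 1) = (3.36 − 1)/(3.36 + 1) = 2.36/4.36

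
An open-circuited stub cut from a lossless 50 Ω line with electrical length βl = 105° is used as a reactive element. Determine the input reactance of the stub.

tan(βl) = -3.73
For an open-circuited stub, Z_in = −jZ_0·cot(βl) = −jZ_0/tan(βl)

X_in ≈ 13.4 Ω (inductive)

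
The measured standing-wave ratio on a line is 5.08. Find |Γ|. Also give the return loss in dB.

|Γ| ≈ 0.671; return loss ≈ 3.46 dB

|Γ| = (S − 1)/(S + 1) = (5.08 − 1)/(5.08 + 1) = 4.08/6.08
RL = −20·log₁₀|Γ| = −20·log₁₀(0.671)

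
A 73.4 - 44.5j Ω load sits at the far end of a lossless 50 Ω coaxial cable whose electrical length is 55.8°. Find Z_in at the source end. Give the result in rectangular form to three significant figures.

tan(βl) = tan(55.8°) = 1.47
Z_in = Z_0·(Z_L + jZ_0·tanβl)/(Z_0 + jZ_L·tanβl)
     = 50·(73.4 + j29.1)/(115 + j108)

Z_in ≈ 23.2 − j9.14 Ω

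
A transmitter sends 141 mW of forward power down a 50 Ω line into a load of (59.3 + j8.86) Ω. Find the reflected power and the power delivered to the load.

P_reflected ≈ 1.93 mW; P_delivered ≈ 139 mW

|Γ| = |(9.3 + j8.86)/(109.3 + j8.86)| = 0.117
|Γ|² = 0.0137
P_refl = |Γ|²·P_inc = 1.93 mW, P_del = (1 − |Γ|²)·P_inc = 139 mW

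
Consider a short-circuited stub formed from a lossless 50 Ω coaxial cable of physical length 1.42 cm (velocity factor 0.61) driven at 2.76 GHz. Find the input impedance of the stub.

λ = v/f = 0.61·c / 2.76 GHz = 0.0663 m
βl = 2π·l/λ = 2π × 0.214 = 77.1°
tan(βl) = 4.37
For a short-circuited stub, Z_in = jZ_0·tan(βl)

Z_in ≈ +j218 Ω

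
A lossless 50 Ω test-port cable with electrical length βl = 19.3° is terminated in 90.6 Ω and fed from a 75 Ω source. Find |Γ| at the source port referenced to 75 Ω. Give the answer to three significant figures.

tan(βl) = 0.35
Z_in = Z_0·(Z_L + jZ_0·tanβl)/(Z_0 + jZ_L·tanβl) = 72.5 − j28.5 Ω
Γ_s = (Z_in − Z_s)/(Z_in + Z_s) = (-2.49 − j28.5)/(148 − j28.5), |Γ_s| = 0.19

|Γ| ≈ 0.19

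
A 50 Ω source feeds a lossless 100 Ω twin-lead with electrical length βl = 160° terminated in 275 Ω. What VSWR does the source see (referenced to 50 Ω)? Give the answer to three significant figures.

VSWR ≈ 5.07

tan(βl) = -0.364
Z_in = Z_0·(Z_L + jZ_0·tanβl)/(Z_0 + jZ_L·tanβl) = 156 + j119 Ω
Γ_s = (Z_in − Z_s)/(Z_in + Z_s) = (106 + j119)/(206 + j119), |Γ_s| = 0.67
VSWR = (1 + |Γ_s|)/(1 − |Γ_s|)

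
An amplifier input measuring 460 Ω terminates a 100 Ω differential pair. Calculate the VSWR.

Γ = (460 − 100)/(460 + 100) = 0.643
VSWR = (1 + 0.643)/(1 − 0.643)

VSWR ≈ 4.6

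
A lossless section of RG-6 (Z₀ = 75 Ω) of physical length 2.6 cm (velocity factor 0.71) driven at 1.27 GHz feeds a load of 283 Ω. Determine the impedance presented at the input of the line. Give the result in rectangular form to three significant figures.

λ = v/f = 0.71·c / 1.27 GHz = 0.168 m
βl = 2π·l/λ = 2π × 0.155 = 55.8°
tan(βl) = tan(55.8°) = 1.47
Z_in = Z_0·(Z_L + jZ_0·tanβl)/(Z_0 + jZ_L·tanβl)
     = 75·(283 + j110)/(75 + j417)

Z_in ≈ 28.1 − j45.9 Ω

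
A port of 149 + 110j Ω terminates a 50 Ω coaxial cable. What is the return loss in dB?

Γ = (99 + j110)/(199 + j110), |Γ| = 0.651
RL = −20·log₁₀|Γ| = −20·log₁₀(0.651)

RL ≈ 3.73 dB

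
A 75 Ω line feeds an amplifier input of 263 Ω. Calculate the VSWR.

VSWR ≈ 3.51

For a purely resistive load, VSWR = R_L/Z_0 or Z_0/R_L (whichever > 1) = 263/75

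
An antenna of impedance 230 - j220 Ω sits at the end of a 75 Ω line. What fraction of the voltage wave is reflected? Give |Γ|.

Γ = (Z_L − Z_0)/(Z_L + Z_0) = (155 − j220)/(305 − j220)
|Γ| = 269/376

|Γ| ≈ 0.716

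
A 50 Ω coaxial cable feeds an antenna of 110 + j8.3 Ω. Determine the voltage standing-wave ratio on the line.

Γ = (Z_L − Z_0)/(Z_L + Z_0) = (60 + j8.3)/(160 + j8.3)
|Γ| = 60.6/160 = 0.378
VSWR = (1 + |Γ|)/(1 − |Γ|) = 1.38/0.622

VSWR ≈ 2.22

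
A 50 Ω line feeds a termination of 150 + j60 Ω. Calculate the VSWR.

Γ = (Z_L − Z_0)/(Z_L + Z_0) = (100 + j60)/(200 + j60)
|Γ| = 117/209 = 0.559
VSWR = (1 + |Γ|)/(1 − |Γ|) = 1.56/0.441

VSWR ≈ 3.53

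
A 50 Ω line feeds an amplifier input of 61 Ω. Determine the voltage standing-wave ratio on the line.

VSWR ≈ 1.22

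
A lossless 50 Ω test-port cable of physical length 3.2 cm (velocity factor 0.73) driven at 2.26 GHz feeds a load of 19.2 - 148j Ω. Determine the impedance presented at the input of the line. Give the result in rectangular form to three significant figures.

Z_in ≈ 4.21 + j54 Ω

λ = v/f = 0.73·c / 2.26 GHz = 0.0969 m
βl = 2π·l/λ = 2π × 0.33 = 119°
tan(βl) = tan(119°) = -1.81
Z_in = Z_0·(Z_L + jZ_0·tanβl)/(Z_0 + jZ_L·tanβl)
     = 50·(19.2 − j239)/(-218 − j34.8)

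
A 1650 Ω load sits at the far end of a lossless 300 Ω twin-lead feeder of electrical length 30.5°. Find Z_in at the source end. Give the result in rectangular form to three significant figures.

tan(βl) = tan(30.5°) = 0.589
Z_in = Z_0·(Z_L + jZ_0·tanβl)/(Z_0 + jZ_L·tanβl)
     = 300·(1650 + j177)/(300 + j972)

Z_in ≈ 193 − j450 Ω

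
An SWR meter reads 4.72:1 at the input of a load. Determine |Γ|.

|Γ| ≈ 0.65

|Γ| = (S − 1)/(S + 1) = (4.72 − 1)/(4.72 + 1) = 3.72/5.72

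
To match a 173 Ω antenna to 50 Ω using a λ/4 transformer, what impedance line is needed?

Z_qwt ≈ 93 Ω

Z_qwt = √(Z_0·R_L) = √(50 × 173) = √8650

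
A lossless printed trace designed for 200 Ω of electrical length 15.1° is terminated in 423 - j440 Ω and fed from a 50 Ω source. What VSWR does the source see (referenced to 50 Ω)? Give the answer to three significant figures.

VSWR ≈ 14.7

tan(βl) = 0.27
Z_in = Z_0·(Z_L + jZ_0·tanβl)/(Z_0 + jZ_L·tanβl) = 158 − j299 Ω
Γ_s = (Z_in − Z_s)/(Z_in + Z_s) = (108 − j299)/(208 − j299), |Γ_s| = 0.873
VSWR = (1 + |Γ_s|)/(1 − |Γ_s|)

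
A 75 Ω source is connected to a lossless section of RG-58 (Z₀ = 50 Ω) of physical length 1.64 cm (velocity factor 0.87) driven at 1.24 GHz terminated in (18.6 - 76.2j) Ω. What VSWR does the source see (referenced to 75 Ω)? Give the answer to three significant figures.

VSWR ≈ 11.9

λ = v/f = 0.87·c / 1.24 GHz = 0.21 m
βl = 2π·l/λ = 2π × 0.0779 = 28°
tan(βl) = 0.533
Z_in = Z_0·(Z_L + jZ_0·tanβl)/(Z_0 + jZ_L·tanβl) = 7.19 − j28.1 Ω
Γ_s = (Z_in − Z_s)/(Z_in + Z_s) = (-67.8 − j28.1)/(82.2 − j28.1), |Γ_s| = 0.845
VSWR = (1 + |Γ_s|)/(1 − |Γ_s|)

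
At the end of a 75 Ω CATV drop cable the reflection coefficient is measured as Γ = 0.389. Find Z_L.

Z_L ≈ 170 Ω

Z_L = Z_0·(1 + Γ)/(1 − Γ) = 75·(1.39)/(0.611)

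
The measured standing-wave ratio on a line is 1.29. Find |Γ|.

|Γ| ≈ 0.127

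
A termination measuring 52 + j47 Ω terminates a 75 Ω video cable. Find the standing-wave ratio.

Γ = (Z_L − Z_0)/(Z_L + Z_0) = (-23 + j47)/(127 + j47)
|Γ| = 52.3/135 = 0.386
VSWR = (1 + |Γ|)/(1 − |Γ|) = 1.39/0.614

VSWR ≈ 2.26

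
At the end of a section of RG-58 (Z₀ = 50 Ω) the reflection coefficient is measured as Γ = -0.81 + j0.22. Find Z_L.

Z_L ≈ 4.44 + j6.62 Ω

Z_L = Z_0·(1 + Γ)/(1 − Γ) = 50·(0.19 + j0.22)/(1.81 − j0.22)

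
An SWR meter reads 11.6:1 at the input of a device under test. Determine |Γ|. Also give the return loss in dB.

|Γ| = (S − 1)/(S + 1) = (11.6 − 1)/(11.6 + 1) = 10.6/12.6
RL = −20·log₁₀|Γ| = −20·log₁₀(0.841)

|Γ| ≈ 0.841; return loss ≈ 1.5 dB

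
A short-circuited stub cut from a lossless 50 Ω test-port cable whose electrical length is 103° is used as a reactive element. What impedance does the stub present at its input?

Z_in ≈ −j217 Ω

tan(βl) = -4.33
For a short-circuited stub, Z_in = jZ_0·tan(βl)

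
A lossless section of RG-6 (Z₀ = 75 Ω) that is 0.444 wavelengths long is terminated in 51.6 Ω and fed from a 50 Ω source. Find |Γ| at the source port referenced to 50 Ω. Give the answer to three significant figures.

|Γ| ≈ 0.137

βl = 2π × 0.444 = 160°
tan(βl) = -0.367
Z_in = Z_0·(Z_L + jZ_0·tanβl)/(Z_0 + jZ_L·tanβl) = 55 − j13.6 Ω
Γ_s = (Z_in − Z_s)/(Z_in + Z_s) = (5.04 − j13.6)/(105 − j13.6), |Γ_s| = 0.137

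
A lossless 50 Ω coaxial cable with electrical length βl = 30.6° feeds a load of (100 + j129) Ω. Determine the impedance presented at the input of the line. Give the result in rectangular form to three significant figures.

tan(βl) = tan(30.6°) = 0.591
Z_in = Z_0·(Z_L + jZ_0·tanβl)/(Z_0 + jZ_L·tanβl)
     = 50·(100 + j159)/(-26.3 + j59.1)

Z_in ≈ 80.6 − j120 Ω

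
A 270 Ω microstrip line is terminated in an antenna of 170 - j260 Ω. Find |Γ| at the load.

|Γ| ≈ 0.545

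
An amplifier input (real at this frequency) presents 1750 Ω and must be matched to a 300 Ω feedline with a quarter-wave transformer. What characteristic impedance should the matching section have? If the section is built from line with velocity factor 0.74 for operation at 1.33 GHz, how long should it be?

Z_qwt = √(Z_0·R_L) = √(300 × 1750) = √525000
λ = 0.74·c/f = 0.167 m, so l = λ/4 = 0.0417 m

Z_qwt ≈ 725 Ω; length ≈ 4.17 cm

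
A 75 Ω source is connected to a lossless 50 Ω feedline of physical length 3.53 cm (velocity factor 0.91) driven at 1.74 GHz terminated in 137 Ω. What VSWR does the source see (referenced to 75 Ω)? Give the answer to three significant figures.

λ = v/f = 0.91·c / 1.74 GHz = 0.157 m
βl = 2π·l/λ = 2π × 0.225 = 81°
tan(βl) = 6.31
Z_in = Z_0·(Z_L + jZ_0·tanβl)/(Z_0 + jZ_L·tanβl) = 18.6 − j6.84 Ω
Γ_s = (Z_in − Z_s)/(Z_in + Z_s) = (-56.4 − j6.84)/(93.6 − j6.84), |Γ_s| = 0.605
VSWR = (1 + |Γ_s|)/(1 − |Γ_s|)

VSWR ≈ 4.06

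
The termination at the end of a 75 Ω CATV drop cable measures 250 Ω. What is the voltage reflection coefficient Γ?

Γ = (Z_L − Z_0)/(Z_L + Z_0) = (250 − 75)/(250 + 75) = 175/325

Γ = 0.538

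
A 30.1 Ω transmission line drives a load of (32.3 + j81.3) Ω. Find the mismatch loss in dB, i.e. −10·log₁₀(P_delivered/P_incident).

Γ = (2.2 + j81.3)/(62.4 + j81.3), |Γ| = 0.794
|Γ|² = 0.63, so P_del/P_inc = 1 − |Γ|² = 0.37
ML = −10·log₁₀(1 − |Γ|²)

mismatch loss ≈ 4.32 dB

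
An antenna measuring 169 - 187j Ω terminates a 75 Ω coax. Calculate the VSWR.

VSWR ≈ 5.27

Γ = (Z_L − Z_0)/(Z_L + Z_0) = (94 − j187)/(244 − j187)
|Γ| = 209/307 = 0.681
VSWR = (1 + |Γ|)/(1 − |Γ|) = 1.68/0.319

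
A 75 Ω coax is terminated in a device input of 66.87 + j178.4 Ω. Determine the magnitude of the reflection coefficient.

|Γ| ≈ 0.783

Γ = (Z_L − Z_0)/(Z_L + Z_0) = (-8.13 + j178.4)/(141.9 + j178.4)
|Γ| = 179/228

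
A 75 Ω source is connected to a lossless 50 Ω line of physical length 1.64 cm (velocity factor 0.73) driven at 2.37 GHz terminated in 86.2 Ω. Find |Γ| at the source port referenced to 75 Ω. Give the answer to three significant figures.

λ = v/f = 0.73·c / 2.37 GHz = 0.0924 m
βl = 2π·l/λ = 2π × 0.177 = 63.9°
tan(βl) = 2.04
Z_in = Z_0·(Z_L + jZ_0·tanβl)/(Z_0 + jZ_L·tanβl) = 33.3 − j15 Ω
Γ_s = (Z_in − Z_s)/(Z_in + Z_s) = (-41.7 − j15)/(108 − j15), |Γ_s| = 0.406

|Γ| ≈ 0.406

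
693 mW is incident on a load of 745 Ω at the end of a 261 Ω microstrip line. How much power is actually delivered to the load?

P_delivered ≈ 533 mW

Γ = (745 − 261)/(745 + 261) = 0.481
|Γ|² = 0.231
P_refl = |Γ|²·P_inc = 160 mW, P_del = (1 − |Γ|²)·P_inc = 533 mW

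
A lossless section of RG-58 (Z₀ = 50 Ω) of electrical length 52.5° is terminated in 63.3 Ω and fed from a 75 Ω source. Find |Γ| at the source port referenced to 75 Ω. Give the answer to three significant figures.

|Γ| ≈ 0.255

tan(βl) = 1.3
Z_in = Z_0·(Z_L + jZ_0·tanβl)/(Z_0 + jZ_L·tanβl) = 45.9 − j10.6 Ω
Γ_s = (Z_in − Z_s)/(Z_in + Z_s) = (-29.1 − j10.6)/(121 − j10.6), |Γ_s| = 0.255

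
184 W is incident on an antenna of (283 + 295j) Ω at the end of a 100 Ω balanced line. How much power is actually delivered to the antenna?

P_delivered ≈ 89.1 W

|Γ| = |(183 + j295)/(383 + j295)| = 0.718
|Γ|² = 0.516
P_refl = |Γ|²·P_inc = 94.9 W, P_del = (1 − |Γ|²)·P_inc = 89.1 W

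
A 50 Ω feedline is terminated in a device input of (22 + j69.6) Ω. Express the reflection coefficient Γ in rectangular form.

Γ = (Z_L − Z_0)/(Z_L + Z_0) = (-28 + j69.6)/(72 + j69.6)

Γ ≈ 0.282 + j0.694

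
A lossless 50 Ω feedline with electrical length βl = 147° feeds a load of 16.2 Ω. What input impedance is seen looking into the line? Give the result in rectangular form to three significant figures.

Z_in ≈ 22.1 − j27.8 Ω

tan(βl) = tan(147°) = -0.649
Z_in = Z_0·(Z_L + jZ_0·tanβl)/(Z_0 + jZ_L·tanβl)
     = 50·(16.2 − j32.5)/(50 − j10.5)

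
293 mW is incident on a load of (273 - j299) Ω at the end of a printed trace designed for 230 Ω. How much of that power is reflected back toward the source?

P_reflected ≈ 78.1 mW

|Γ| = |(43 − j299)/(503 − j299)| = 0.516
|Γ|² = 0.266
P_refl = |Γ|²·P_inc = 78.1 mW, P_del = (1 − |Γ|²)·P_inc = 215 mW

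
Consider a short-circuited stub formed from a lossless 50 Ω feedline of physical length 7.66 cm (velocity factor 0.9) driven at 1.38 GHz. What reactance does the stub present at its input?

X_in ≈ -40.6 Ω (capacitive)

λ = v/f = 0.9·c / 1.38 GHz = 0.196 m
βl = 2π·l/λ = 2π × 0.392 = 141°
tan(βl) = -0.811
For a short-circuited stub, Z_in = jZ_0·tan(βl)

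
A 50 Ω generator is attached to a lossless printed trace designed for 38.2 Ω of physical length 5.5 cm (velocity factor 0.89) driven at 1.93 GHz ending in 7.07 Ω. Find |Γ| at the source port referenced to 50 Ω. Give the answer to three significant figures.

λ = v/f = 0.89·c / 1.93 GHz = 0.138 m
βl = 2π·l/λ = 2π × 0.398 = 143°
tan(βl) = -0.75
Z_in = Z_0·(Z_L + jZ_0·tanβl)/(Z_0 + jZ_L·tanβl) = 10.8 − j27.2 Ω
Γ_s = (Z_in − Z_s)/(Z_in + Z_s) = (-39.2 − j27.2)/(60.8 − j27.2), |Γ_s| = 0.715

|Γ| ≈ 0.715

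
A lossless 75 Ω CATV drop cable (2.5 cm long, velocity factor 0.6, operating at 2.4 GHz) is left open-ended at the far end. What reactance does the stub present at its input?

λ = v/f = 0.6·c / 2.4 GHz = 0.075 m
βl = 2π·l/λ = 2π × 0.333 = 120°
tan(βl) = -1.73
For an open-ended stub, Z_in = −jZ_0·cot(βl) = −jZ_0/tan(βl)

X_in ≈ 43.3 Ω (inductive)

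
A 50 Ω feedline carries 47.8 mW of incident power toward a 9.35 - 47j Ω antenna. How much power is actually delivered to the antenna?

P_delivered ≈ 15.6 mW

|Γ| = |(-40.65 − j47)/(59.35 − j47)| = 0.821
|Γ|² = 0.674
P_refl = |Γ|²·P_inc = 32.2 mW, P_del = (1 − |Γ|²)·P_inc = 15.6 mW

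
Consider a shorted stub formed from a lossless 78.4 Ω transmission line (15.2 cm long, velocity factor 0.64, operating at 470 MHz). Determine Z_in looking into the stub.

λ = v/f = 0.64·c / 470 MHz = 0.409 m
βl = 2π·l/λ = 2π × 0.372 = 134°
tan(βl) = -1.04
For a shorted stub, Z_in = jZ_0·tan(βl)

Z_in ≈ −j81.3 Ω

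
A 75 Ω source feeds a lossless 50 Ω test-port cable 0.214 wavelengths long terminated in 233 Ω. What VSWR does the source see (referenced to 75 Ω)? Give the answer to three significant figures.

VSWR ≈ 6.8

βl = 2π × 0.214 = 77°
tan(βl) = 4.35
Z_in = Z_0·(Z_L + jZ_0·tanβl)/(Z_0 + jZ_L·tanβl) = 11.3 − j11 Ω
Γ_s = (Z_in − Z_s)/(Z_in + Z_s) = (-63.7 − j11)/(86.3 − j11), |Γ_s| = 0.744
VSWR = (1 + |Γ_s|)/(1 − |Γ_s|)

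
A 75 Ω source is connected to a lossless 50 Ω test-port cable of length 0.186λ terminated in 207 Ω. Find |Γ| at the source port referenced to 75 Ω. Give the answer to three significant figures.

βl = 2π × 0.186 = 67°
tan(βl) = 2.35
Z_in = Z_0·(Z_L + jZ_0·tanβl)/(Z_0 + jZ_L·tanβl) = 14.1 − j19.8 Ω
Γ_s = (Z_in − Z_s)/(Z_in + Z_s) = (-60.9 − j19.8)/(89.1 − j19.8), |Γ_s| = 0.701

|Γ| ≈ 0.701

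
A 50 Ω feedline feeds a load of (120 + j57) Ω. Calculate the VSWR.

VSWR ≈ 3.03

Γ = (Z_L − Z_0)/(Z_L + Z_0) = (70 + j57)/(170 + j57)
|Γ| = 90.3/179 = 0.503
VSWR = (1 + |Γ|)/(1 − |Γ|) = 1.5/0.497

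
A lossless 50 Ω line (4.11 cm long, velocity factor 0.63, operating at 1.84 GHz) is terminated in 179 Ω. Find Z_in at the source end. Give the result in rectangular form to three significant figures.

λ = v/f = 0.63·c / 1.84 GHz = 0.103 m
βl = 2π·l/λ = 2π × 0.4 = 144°
tan(βl) = tan(144°) = -0.725
Z_in = Z_0·(Z_L + jZ_0·tanβl)/(Z_0 + jZ_L·tanβl)
     = 50·(179 − j36.3)/(50 − j130)

Z_in ≈ 35.3 + j55.3 Ω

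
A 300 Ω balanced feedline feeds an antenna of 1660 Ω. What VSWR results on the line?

VSWR ≈ 5.53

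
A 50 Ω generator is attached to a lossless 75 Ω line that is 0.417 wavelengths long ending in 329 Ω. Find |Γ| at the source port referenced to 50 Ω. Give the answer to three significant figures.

|Γ| ≈ 0.701

βl = 2π × 0.417 = 150°
tan(βl) = -0.575
Z_in = Z_0·(Z_L + jZ_0·tanβl)/(Z_0 + jZ_L·tanβl) = 59.5 + j107 Ω
Γ_s = (Z_in − Z_s)/(Z_in + Z_s) = (9.52 + j107)/(110 + j107), |Γ_s| = 0.701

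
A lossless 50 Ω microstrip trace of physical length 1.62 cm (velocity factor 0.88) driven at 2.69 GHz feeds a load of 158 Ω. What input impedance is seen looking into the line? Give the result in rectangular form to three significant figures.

Z_in ≈ 20.6 − j25.7 Ω

λ = v/f = 0.88·c / 2.69 GHz = 0.0981 m
βl = 2π·l/λ = 2π × 0.165 = 59.4°
tan(βl) = tan(59.4°) = 1.69
Z_in = Z_0·(Z_L + jZ_0·tanβl)/(Z_0 + jZ_L·tanβl)
     = 50·(158 + j84.6)/(50 + j267)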